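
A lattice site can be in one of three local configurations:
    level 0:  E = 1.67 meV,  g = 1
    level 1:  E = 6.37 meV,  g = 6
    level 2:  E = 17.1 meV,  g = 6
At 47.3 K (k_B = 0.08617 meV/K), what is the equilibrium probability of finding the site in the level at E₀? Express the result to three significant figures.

0.330

k_BT = 0.08617 × 47.3 K = 4.0758 meV.
Eᵢ/kT = 0.40974, 1.5629, 4.1955.
Z = Σ gᵢe^(−Eᵢ/kT) = 1·e^(−0.40974) + 6·e^(−1.5629) + 6·e^(−4.1955) = 0.66382 + 1.2572 + 0.090379 = 2.0114.
P₀ = g₀ e^(−E₀/kT) / Z = 0.66382/2.0114 = 0.330.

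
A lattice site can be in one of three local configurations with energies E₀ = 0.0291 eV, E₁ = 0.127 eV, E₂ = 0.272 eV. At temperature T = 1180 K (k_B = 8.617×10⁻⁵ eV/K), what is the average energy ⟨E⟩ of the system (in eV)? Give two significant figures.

k_BT = 8.617×10⁻⁵ × 1180 K = 0.1017 eV.
Eᵢ/kT = 0.2861, 1.249, 2.675.
Z = Σ e^(−Eᵢ/kT) = e^(−0.2861) + e^(−1.249) + e^(−2.675) = 0.7512 + 0.2868 + 0.06891 = 1.107.
⟨E⟩ = Σ Eᵢ e^(−Eᵢ/kT) / Z = (0.0291·0.7512 + 0.127·0.2868 + 0.272·0.06891) / 1.107 = 0.070 eV.

0.070 eV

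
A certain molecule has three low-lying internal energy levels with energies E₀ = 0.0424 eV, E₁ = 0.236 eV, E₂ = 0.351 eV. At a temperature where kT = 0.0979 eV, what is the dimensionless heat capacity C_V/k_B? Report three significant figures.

Eᵢ/kT = 0.43309, 2.4106, 3.5853.
Z = Σ e^(−Eᵢ/kT) = e^(−0.43309) + e^(−2.4106) + e^(−3.5853) = 0.64850 + 0.089761 + 0.027728 = 0.76599.
⟨E⟩ = 0.076258 eV, ⟨E²⟩ = 0.012508 eV².
C_V/k_B = (⟨E²⟩ − ⟨E⟩²)/(kT)² = (0.012508 − 0.0058153)/0.0095844 = 0.698.

0.698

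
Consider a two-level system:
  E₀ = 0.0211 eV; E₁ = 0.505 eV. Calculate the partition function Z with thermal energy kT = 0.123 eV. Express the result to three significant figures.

Eᵢ/kT = 0.17154, 4.1057.
Z = Σ e^(−Eᵢ/kT) = e^(−0.17154) + e^(−4.1057) = 0.84237 + 0.016478 = 0.85885.

Z = 0.859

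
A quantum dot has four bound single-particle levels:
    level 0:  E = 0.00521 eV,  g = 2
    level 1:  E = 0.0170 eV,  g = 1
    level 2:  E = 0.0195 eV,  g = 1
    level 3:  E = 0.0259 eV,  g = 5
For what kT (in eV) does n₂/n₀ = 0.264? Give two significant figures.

n₂/n₀ = (g₂/g₀) exp[−(E₂−E₀)/kT] = 0.264.
⇒ (E₂−E₀)/kT = ln((1/2)/0.264) = ln(1.894) = 0.6387.
kT = 0.01429 eV / 0.6387 = 0.022 eV.

0.022 eV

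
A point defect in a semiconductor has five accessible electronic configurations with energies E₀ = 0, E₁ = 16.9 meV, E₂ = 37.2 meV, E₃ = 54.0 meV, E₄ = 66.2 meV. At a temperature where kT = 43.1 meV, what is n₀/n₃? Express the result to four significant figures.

n₀/n₃ = exp[−(E₀−E₃)/kT] = exp(−(-54.0 meV)/(43.1 meV)) = exp(1.25290) = 3.500.

3.500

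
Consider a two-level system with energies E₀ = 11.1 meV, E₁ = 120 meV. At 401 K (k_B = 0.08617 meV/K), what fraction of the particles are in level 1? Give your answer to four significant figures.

k_BT = 0.08617 × 401 K = 34.5542 meV.
Eᵢ/kT = 0.321234, 3.47281.
Z = Σ e^(−Eᵢ/kT) = e^(−0.321234) + e^(−3.47281) = 0.725254 + 0.0310297 = 0.756284.
P₁ = e^(−E₁/kT) / Z = 0.0310297/0.756284 = 0.04103.

0.04103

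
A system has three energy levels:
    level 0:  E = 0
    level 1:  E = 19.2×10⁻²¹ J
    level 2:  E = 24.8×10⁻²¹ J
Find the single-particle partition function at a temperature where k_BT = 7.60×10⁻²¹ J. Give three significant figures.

Eᵢ/kT = 0, 2.5263, 3.2632.
Z = Σ e^(−Eᵢ/kT) = e^(−0) + e^(−2.5263) + e^(−3.2632) = 1.0000 + 0.079954 + 0.038266 = 1.1182.

Z = 1.12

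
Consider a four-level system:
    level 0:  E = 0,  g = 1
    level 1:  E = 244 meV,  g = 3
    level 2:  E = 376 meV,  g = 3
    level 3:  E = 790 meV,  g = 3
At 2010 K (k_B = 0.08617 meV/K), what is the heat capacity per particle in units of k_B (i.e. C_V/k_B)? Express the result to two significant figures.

k_BT = 0.08617 × 2010 K = 173.2 meV.
Eᵢ/kT = 0, 1.409, 2.171, 4.561.
Z = Σ gᵢe^(−Eᵢ/kT) = 1·e^(−0) + 3·e^(−1.409) + 3·e^(−2.171) + 3·e^(−4.561) = 1.000 + 0.7332 + 0.3422 + 0.03135 = 2.107.
⟨E⟩ = 157.7 meV, ⟨E²⟩ = 52960 meV².
C_V/k_B = (⟨E²⟩ − ⟨E⟩²)/(kT)² = (52960 − 24870)/30000 = 0.94.

0.94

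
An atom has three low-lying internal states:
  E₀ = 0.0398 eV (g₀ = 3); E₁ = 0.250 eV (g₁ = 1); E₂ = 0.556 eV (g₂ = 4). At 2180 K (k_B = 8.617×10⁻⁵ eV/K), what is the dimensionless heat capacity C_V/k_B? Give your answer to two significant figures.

0.57

k_BT = 8.617×10⁻⁵ × 2180 K = 0.1879 eV.
Eᵢ/kT = 0.2118, 1.330, 2.959.
Z = Σ gᵢe^(−Eᵢ/kT) = 3·e^(−0.2118) + 1·e^(−1.330) + 4·e^(−2.959) = 2.427 + 0.2645 + 0.2075 = 2.899.
⟨E⟩ = 0.09593 eV, ⟨E²⟩ = 0.02916 eV².
C_V/k_B = (⟨E²⟩ − ⟨E⟩²)/(kT)² = (0.02916 − 0.009203)/0.03531 = 0.57.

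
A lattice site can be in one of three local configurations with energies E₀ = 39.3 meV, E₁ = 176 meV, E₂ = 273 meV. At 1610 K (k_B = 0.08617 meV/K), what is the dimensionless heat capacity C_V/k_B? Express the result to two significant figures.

0.38

k_BT = 0.08617 × 1610 K = 138.7 meV.
Eᵢ/kT = 0.2833, 1.269, 1.968.
Z = Σ e^(−Eᵢ/kT) = e^(−0.2833) + e^(−1.269) + e^(−1.968) = 0.7533 + 0.2811 + 0.1397 = 1.174.
⟨E⟩ = 99.84 meV, ⟨E²⟩ = 17280 meV².
C_V/k_B = (⟨E²⟩ − ⟨E⟩²)/(kT)² = (17280 − 9968)/19240 = 0.38.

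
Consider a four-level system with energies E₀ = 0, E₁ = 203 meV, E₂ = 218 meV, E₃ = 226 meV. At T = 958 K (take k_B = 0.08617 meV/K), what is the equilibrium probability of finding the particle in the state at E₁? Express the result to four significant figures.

0.07000

k_BT = 0.08617 × 958 K = 82.5509 meV.
Eᵢ/kT = 0, 2.45909, 2.64079, 2.73770.
Z = Σ e^(−Eᵢ/kT) = e^(−0) + e^(−2.45909) + e^(−2.64079) + e^(−2.73770) = 1.00000 + 0.0855127 + 0.0713049 + 0.0647190 = 1.22154.
P₁ = e^(−E₁/kT) / Z = 0.0855127/1.22154 = 0.07000.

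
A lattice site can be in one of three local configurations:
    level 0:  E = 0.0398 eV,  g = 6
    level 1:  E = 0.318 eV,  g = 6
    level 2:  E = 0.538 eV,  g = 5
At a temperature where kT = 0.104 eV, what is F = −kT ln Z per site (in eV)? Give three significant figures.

Eᵢ/kT = 0.38269, 3.0577, 5.1731.
Z = Σ gᵢe^(−Eᵢ/kT) = 6·e^(−0.38269) + 6·e^(−3.0577) + 5·e^(−5.1731) = 4.0921 + 0.28197 + 0.028335 = 4.4024.
F = −kT ln Z = −0.104 × ln(4.4024) = −0.104 × 1.4821 = -0.154 eV.

-0.154 eV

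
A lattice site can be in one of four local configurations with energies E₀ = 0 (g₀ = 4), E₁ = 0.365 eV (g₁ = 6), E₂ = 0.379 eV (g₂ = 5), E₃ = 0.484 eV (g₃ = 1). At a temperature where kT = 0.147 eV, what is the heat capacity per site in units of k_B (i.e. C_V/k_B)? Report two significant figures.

Eᵢ/kT = 0, 2.483, 2.578, 3.293.
Z = Σ gᵢe^(−Eᵢ/kT) = 4·e^(−0) + 6·e^(−2.483) + 5·e^(−2.578) + 1·e^(−3.293) = 4.000 + 0.5010 + 0.3796 + 0.03714 = 4.918.
⟨E⟩ = 0.07009 eV, ⟨E²⟩ = 0.02643 eV².
C_V/k_B = (⟨E²⟩ − ⟨E⟩²)/(kT)² = (0.02643 − 0.004913)/0.02161 = 1.0.

1.0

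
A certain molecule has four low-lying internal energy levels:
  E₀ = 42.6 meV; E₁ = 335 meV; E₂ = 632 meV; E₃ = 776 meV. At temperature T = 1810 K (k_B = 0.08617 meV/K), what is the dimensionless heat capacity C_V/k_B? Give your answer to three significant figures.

k_BT = 0.08617 × 1810 K = 155.97 meV.
Eᵢ/kT = 0.27313, 2.1478, 4.0521, 4.9753.
Z = Σ e^(−Eᵢ/kT) = e^(−0.27313) + e^(−2.1478) + e^(−4.0521) + e^(−4.9753) = 0.76099 + 0.11674 + 0.017386 + 0.0069064 = 0.90202.
⟨E⟩ = 97.418 meV, ⟨E²⟩ = 28365 meV².
C_V/k_B = (⟨E²⟩ − ⟨E⟩²)/(kT)² = (28365 − 9490.3)/24327 = 0.776.

0.776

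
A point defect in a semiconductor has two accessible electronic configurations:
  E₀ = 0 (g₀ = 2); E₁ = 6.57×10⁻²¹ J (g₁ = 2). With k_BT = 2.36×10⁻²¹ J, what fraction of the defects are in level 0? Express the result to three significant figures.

0.942

Eᵢ/kT = 0, 2.7839.
Z = Σ gᵢe^(−Eᵢ/kT) = 2·e^(−0) + 2·e^(−2.7839) = 2.0000 + 0.12359 = 2.1236.
P₀ = g₀ e^(−E₀/kT) / Z = 2.0000/2.1236 = 0.942.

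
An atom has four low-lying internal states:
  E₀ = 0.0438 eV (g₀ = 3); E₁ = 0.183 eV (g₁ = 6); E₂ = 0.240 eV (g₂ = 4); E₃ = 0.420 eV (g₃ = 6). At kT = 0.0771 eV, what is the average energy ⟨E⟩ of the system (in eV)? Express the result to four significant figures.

0.09352 eV

Eᵢ/kT = 0.568093, 2.37354, 3.11284, 5.44747.
Z = Σ gᵢe^(−Eᵢ/kT) = 3·e^(−0.568093) + 6·e^(−2.37354) + 4·e^(−3.11284) + 6·e^(−5.44747) = 1.69981 + 0.558902 + 0.177898 + 0.0258431 = 2.46245.
⟨E⟩ = Σ Eᵢ gᵢe^(−Eᵢ/kT) / Z = (0.0438·1.69981 + 0.183·0.558902 + 0.240·0.177898 + 0.420·0.0258431) / 2.46245 = 0.09352 eV.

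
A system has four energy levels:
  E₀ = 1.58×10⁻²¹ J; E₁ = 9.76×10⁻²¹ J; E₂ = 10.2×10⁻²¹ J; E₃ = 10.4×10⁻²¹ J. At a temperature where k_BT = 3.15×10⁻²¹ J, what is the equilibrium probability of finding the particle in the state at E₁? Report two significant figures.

Eᵢ/kT = 0.5016, 3.098, 3.238, 3.302.
Z = Σ e^(−Eᵢ/kT) = e^(−0.5016) + e^(−3.098) + e^(−3.238) + e^(−3.302) = 0.6056 + 0.04514 + 0.03924 + 0.03681 = 0.7268.
P₁ = e^(−E₁/kT) / Z = 0.04514/0.7268 = 0.062.

0.062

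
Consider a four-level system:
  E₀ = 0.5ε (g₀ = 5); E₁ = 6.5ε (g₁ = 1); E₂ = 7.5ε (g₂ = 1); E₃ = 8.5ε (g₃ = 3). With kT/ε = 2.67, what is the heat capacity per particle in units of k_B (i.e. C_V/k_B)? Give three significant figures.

0.419

Eᵢ/kT = 0.18727, 2.4345, 2.8090, 3.1835.
Z = Σ gᵢe^(−Eᵢ/kT) = 5·e^(−0.18727) + 1·e^(−2.4345) + 1·e^(−2.8090) + 3·e^(−3.1835) = 4.1461 + 0.087642 + 0.060265 + 0.12432 = 4.4183.
⟨E⟩ = 0.93960 ε, ⟨E²⟩ = 3.8729 ε².
C_V/k_B = (⟨E²⟩ − ⟨E⟩²)/(kT)² = (3.8729 − 0.88285)/7.1289 = 0.419.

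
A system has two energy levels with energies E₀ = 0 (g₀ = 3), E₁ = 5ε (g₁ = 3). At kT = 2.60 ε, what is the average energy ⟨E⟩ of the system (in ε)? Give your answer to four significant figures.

Eᵢ/kT = 0, 1.92308.
Z = Σ gᵢe^(−Eᵢ/kT) = 3·e^(−0) + 3·e^(−1.92308) = 3.00000 + 0.438468 = 3.43847.
⟨E⟩ = Σ Eᵢ gᵢe^(−Eᵢ/kT) / Z = (0·3.00000 + 5·0.438468) / 3.43847 = 0.6376 ε.

0.6376 ε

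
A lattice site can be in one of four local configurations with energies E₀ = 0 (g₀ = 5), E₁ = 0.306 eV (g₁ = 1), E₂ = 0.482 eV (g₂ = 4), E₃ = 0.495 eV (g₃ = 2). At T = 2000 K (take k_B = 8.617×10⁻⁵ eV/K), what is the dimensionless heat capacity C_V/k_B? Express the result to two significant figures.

0.55

k_BT = 8.617×10⁻⁵ × 2000 K = 0.1723 eV.
Eᵢ/kT = 0, 1.776, 2.797, 2.873.
Z = Σ gᵢe^(−Eᵢ/kT) = 5·e^(−0) + 1·e^(−1.776) + 4·e^(−2.797) + 2·e^(−2.873) = 5.000 + 0.1693 + 0.2440 + 0.1131 = 5.526.
⟨E⟩ = 0.04079 eV, ⟨E²⟩ = 0.01814 eV².
C_V/k_B = (⟨E²⟩ − ⟨E⟩²)/(kT)² = (0.01814 − 0.001664)/0.02969 = 0.55.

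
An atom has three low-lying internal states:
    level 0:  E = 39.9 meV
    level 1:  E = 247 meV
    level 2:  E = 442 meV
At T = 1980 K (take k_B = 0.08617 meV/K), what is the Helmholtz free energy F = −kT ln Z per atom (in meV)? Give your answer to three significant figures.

-16.5 meV

k_BT = 0.08617 × 1980 K = 170.62 meV.
Eᵢ/kT = 0.23385, 1.4477, 2.5906.
Z = Σ e^(−Eᵢ/kT) = e^(−0.23385) + e^(−1.4477) + e^(−2.5906) = 0.79148 + 0.23511 + 0.074975 = 1.1016.
F = −kT ln Z = −170.62 × ln(1.1016) = −170.62 × 0.096764 = -16.5 meV.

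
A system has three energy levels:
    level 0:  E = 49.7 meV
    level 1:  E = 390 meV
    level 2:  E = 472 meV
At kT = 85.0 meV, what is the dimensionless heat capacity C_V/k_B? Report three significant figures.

Eᵢ/kT = 0.58471, 4.5882, 5.5529.
Z = Σ e^(−Eᵢ/kT) = e^(−0.58471) + e^(−4.5882) + e^(−5.5529) = 0.55727 + 0.010171 + 0.0038762 = 0.57132.
⟨E⟩ = 58.623 meV, ⟨E²⟩ = 6628.6 meV².
C_V/k_B = (⟨E²⟩ − ⟨E⟩²)/(kT)² = (6628.6 − 3436.7)/7225.0 = 0.442.

0.442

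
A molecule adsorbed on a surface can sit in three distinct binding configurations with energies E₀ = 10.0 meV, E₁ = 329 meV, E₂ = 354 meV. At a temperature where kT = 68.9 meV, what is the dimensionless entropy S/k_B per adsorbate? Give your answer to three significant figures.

0.0942

Eᵢ/kT = 0.14514, 4.7750, 5.1379.
Z = Σ e^(−Eᵢ/kT) = e^(−0.14514) + e^(−4.7750) + e^(−5.1379) = 0.86490 + 0.0084381 + 0.0058700 = 0.87921.
⟨E⟩ = Σ EᵢPᵢ = 15.358 meV.
S/k_B = ln Z + ⟨E⟩/kT = ln(0.87921) + 15.358/68.9 = -0.12873 + 0.22290 = 0.0942.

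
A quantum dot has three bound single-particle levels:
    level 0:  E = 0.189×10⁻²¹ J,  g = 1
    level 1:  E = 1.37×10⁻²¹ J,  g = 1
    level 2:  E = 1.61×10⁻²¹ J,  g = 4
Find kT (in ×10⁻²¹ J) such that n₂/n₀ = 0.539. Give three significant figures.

n₂/n₀ = (g₂/g₀) exp[−(E₂−E₀)/kT] = 0.539.
⇒ (E₂−E₀)/kT = ln((4/1)/0.539) = ln(7.4212) = 2.0043.
kT = 1.421 ×10⁻²¹ J / 2.0043 = 0.709 ×10⁻²¹ J.

0.709 ×10⁻²¹ J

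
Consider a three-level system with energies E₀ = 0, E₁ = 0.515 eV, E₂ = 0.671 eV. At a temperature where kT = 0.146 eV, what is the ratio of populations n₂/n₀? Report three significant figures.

0.0101

n₂/n₀ = exp[−(E₂−E₀)/kT] = exp(−(0.671 eV)/(0.146 eV)) = exp(-4.5959) = 0.0101.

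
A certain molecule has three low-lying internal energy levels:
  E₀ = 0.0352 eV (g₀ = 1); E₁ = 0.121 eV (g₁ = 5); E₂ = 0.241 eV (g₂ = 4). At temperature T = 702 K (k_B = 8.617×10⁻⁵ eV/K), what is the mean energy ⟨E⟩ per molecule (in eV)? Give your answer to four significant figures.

0.09121 eV

k_BT = 8.617×10⁻⁵ × 702 K = 0.0604913 eV.
Eᵢ/kT = 0.581902, 2.00029, 3.98404.
Z = Σ gᵢe^(−Eᵢ/kT) = 1·e^(−0.581902) + 5·e^(−2.00029) + 4·e^(−3.98404) = 0.558834 + 0.676480 + 0.0744412 = 1.30976.
⟨E⟩ = Σ Eᵢ gᵢe^(−Eᵢ/kT) / Z = (0.0352·0.558834 + 0.121·0.676480 + 0.241·0.0744412) / 1.30976 = 0.09121 eV.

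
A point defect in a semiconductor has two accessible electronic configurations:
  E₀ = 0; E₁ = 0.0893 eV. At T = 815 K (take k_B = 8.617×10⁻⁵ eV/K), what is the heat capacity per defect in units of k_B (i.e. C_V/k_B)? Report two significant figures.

k_BT = 8.617×10⁻⁵ × 815 K = 0.07023 eV.
Eᵢ/kT = 0, 1.272.
Z = Σ e^(−Eᵢ/kT) = e^(−0) + e^(−1.272) = 1.000 + 0.2803 = 1.280.
⟨E⟩ = 0.01956 eV, ⟨E²⟩ = 0.001746 eV².
C_V/k_B = (⟨E²⟩ − ⟨E⟩²)/(kT)² = (0.001746 − 0.0003826)/0.004932 = 0.28.

0.28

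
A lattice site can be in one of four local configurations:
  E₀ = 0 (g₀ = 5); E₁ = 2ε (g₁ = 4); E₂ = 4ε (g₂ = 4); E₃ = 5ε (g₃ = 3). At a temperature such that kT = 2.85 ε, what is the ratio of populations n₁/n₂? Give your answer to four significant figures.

2.017

n₁/n₂ = (g₁/g₂) exp[−(E₁−E₂)/kT] = (4/4) × exp(−(-2ε)/(2.85ε)) = (4/4) × exp(0.701754) = 2.017.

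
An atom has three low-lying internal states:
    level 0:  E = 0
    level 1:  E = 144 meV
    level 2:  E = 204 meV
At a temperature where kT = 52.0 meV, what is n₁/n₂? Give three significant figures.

n₁/n₂ = exp[−(E₁−E₂)/kT] = exp(−(-60 meV)/(52.0 meV)) = exp(1.1538) = 3.17.

3.17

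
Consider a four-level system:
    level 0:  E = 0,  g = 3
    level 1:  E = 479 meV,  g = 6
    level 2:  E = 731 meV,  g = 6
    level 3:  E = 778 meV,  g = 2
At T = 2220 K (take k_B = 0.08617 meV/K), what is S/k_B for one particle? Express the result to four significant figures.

k_BT = 0.08617 × 2220 K = 191.297 meV.
Eᵢ/kT = 0, 2.50396, 3.82128, 4.06697.
Z = Σ gᵢe^(−Eᵢ/kT) = 3·e^(−0) + 6·e^(−2.50396) + 6·e^(−3.82128) + 2·e^(−4.06697) = 3.00000 + 0.490564 + 0.131399 + 0.0342584 = 3.65622.
⟨E⟩ = Σ EᵢPᵢ = 97.8294 meV.
S/k_B = ln Z + ⟨E⟩/kT = ln(3.65622) + 97.8294/191.297 = 1.29643 + 0.511401 = 1.808.

1.808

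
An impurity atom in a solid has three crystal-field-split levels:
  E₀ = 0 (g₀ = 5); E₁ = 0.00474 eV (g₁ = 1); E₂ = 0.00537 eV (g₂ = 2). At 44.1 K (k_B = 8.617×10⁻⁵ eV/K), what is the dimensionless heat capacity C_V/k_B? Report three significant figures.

0.213

k_BT = 8.617×10⁻⁵ × 44.1 K = 0.0038001 eV.
Eᵢ/kT = 0, 1.2473, 1.4131.
Z = Σ gᵢe^(−Eᵢ/kT) = 5·e^(−0) + 1·e^(−1.2473) + 2·e^(−1.4131) = 5.0000 + 0.28728 + 0.48678 = 5.7741.
⟨E⟩ = 0.00068854 eV, ⟨E²⟩ = 0.0000035489 eV².
C_V/k_B = (⟨E²⟩ − ⟨E⟩²)/(kT)² = (0.0000035489 − 0.00000047409)/0.000014441 = 0.213.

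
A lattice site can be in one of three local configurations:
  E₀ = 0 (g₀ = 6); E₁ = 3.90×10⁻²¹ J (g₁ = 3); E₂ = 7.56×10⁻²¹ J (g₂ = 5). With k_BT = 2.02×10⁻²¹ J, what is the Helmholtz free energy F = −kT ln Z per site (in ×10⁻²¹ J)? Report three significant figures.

Eᵢ/kT = 0, 1.9307, 3.7426.
Z = Σ gᵢe^(−Eᵢ/kT) = 6·e^(−0) + 3·e^(−1.9307) + 5·e^(−3.7426) = 6.0000 + 0.43514 + 0.11846 = 6.5536.
F = −kT ln Z = −2.02 × ln(6.5536) = −2.02 × 1.8800 = -3.80 ×10⁻²¹ J.

-3.80 ×10⁻²¹ J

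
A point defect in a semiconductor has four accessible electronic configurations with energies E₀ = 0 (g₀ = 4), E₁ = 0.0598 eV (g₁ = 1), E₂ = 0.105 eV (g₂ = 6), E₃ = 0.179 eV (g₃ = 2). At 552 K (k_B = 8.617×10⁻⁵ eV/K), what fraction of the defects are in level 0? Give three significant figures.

k_BT = 8.617×10⁻⁵ × 552 K = 0.047566 eV.
Eᵢ/kT = 0, 1.2572, 2.2075, 3.7632.
Z = Σ gᵢe^(−Eᵢ/kT) = 4·e^(−0) + 1·e^(−1.2572) + 6·e^(−2.2075) + 2·e^(−3.7632) = 4.0000 + 0.28445 + 0.65985 + 0.046419 = 4.9907.
P₀ = g₀ e^(−E₀/kT) / Z = 4.0000/4.9907 = 0.801.

0.801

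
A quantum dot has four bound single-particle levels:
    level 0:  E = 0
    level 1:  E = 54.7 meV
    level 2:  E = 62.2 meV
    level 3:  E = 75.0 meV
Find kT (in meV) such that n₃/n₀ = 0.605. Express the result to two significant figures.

n₃/n₀ = exp[−(E₃−E₀)/kT] = 0.605.
⇒ (E₃−E₀)/kT = ln(1/0.605) = ln(1.653) = 0.5026.
kT = 75.0 meV / 0.5026 = 150 meV.

150 meV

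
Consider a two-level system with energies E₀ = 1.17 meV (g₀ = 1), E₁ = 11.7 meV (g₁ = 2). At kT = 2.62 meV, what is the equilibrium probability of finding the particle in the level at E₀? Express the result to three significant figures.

Eᵢ/kT = 0.44656, 4.4656.
Z = Σ gᵢe^(−Eᵢ/kT) = 1·e^(−0.44656) + 2·e^(−4.4656) = 0.63983 + 0.022996 = 0.66283.
P₀ = g₀ e^(−E₀/kT) / Z = 0.63983/0.66283 = 0.965.

0.965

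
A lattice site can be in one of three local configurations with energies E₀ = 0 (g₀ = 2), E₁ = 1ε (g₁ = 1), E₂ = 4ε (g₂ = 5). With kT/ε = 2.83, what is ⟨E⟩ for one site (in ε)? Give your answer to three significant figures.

Eᵢ/kT = 0, 0.35336, 1.4134.
Z = Σ gᵢe^(−Eᵢ/kT) = 2·e^(−0) + 1·e^(−0.35336) + 5·e^(−1.4134) = 2.0000 + 0.70232 + 1.2166 = 3.9189.
⟨E⟩ = Σ Eᵢ gᵢe^(−Eᵢ/kT) / Z = (0·2.0000 + 1·0.70232 + 4·1.2166) / 3.9189 = 1.42 ε.

1.42 ε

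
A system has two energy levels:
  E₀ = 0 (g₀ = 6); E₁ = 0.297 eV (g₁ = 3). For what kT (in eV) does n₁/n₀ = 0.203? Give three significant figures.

0.329 eV

n₁/n₀ = (g₁/g₀) exp[−(E₁−E₀)/kT] = 0.203.
⇒ (E₁−E₀)/kT = ln((3/6)/0.203) = ln(2.4631) = 0.90142.
kT = 0.297 eV / 0.90142 = 0.329 eV.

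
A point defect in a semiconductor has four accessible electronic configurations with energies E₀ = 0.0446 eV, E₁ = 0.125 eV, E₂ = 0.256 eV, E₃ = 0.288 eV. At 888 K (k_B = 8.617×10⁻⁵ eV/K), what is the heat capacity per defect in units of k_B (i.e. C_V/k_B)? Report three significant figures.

0.671

k_BT = 8.617×10⁻⁵ × 888 K = 0.076519 eV.
Eᵢ/kT = 0.58286, 1.6336, 3.3456, 3.7638.
Z = Σ e^(−Eᵢ/kT) = e^(−0.58286) + e^(−1.6336) + e^(−3.3456) + e^(−3.7638) = 0.55830 + 0.19523 + 0.035239 + 0.023195 = 0.81196.
⟨E⟩ = 0.080060 eV, ⟨E²⟩ = 0.010338 eV².
C_V/k_B = (⟨E²⟩ − ⟨E⟩²)/(kT)² = (0.010338 − 0.0064096)/0.0058552 = 0.671.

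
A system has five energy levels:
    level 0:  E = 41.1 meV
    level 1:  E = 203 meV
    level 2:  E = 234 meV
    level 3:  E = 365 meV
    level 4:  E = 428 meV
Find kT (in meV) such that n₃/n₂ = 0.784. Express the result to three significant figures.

538 meV

n₃/n₂ = exp[−(E₃−E₂)/kT] = 0.784.
⇒ (E₃−E₂)/kT = ln(1/0.784) = ln(1.2755) = 0.24334.
kT = 131 meV / 0.24334 = 538 meV.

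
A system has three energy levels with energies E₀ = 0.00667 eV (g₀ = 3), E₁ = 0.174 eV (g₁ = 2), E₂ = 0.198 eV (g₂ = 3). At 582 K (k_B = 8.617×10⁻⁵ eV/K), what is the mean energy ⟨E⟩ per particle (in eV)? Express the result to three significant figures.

0.0145 eV

k_BT = 8.617×10⁻⁵ × 582 K = 0.050151 eV.
Eᵢ/kT = 0.13300, 3.4695, 3.9481.
Z = Σ gᵢe^(−Eᵢ/kT) = 3·e^(−0.13300) + 2·e^(−3.4695) + 3·e^(−3.9481) = 2.6264 + 0.062265 + 0.057874 = 2.7465.
⟨E⟩ = Σ Eᵢ gᵢe^(−Eᵢ/kT) / Z = (0.00667·2.6264 + 0.174·0.062265 + 0.198·0.057874) / 2.7465 = 0.0145 eV.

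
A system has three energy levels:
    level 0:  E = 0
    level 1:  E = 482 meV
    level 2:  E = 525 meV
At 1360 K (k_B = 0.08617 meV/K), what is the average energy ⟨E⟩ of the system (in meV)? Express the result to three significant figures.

k_BT = 0.08617 × 1360 K = 117.19 meV.
Eᵢ/kT = 0, 4.1130, 4.4799.
Z = Σ e^(−Eᵢ/kT) = e^(−0) + e^(−4.1130) + e^(−4.4799) = 1.0000 + 0.016359 + 0.011335 = 1.0277.
⟨E⟩ = Σ Eᵢ e^(−Eᵢ/kT) / Z = (0·1.0000 + 482·0.016359 + 525·0.011335) / 1.0277 = 13.5 meV.

13.5 meV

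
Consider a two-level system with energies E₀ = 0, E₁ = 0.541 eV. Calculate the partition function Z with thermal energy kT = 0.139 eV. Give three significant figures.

Eᵢ/kT = 0, 3.8921.
Z = Σ e^(−Eᵢ/kT) = e^(−0) + e^(−3.8921) = 1.0000 + 0.020402 = 1.0204.

Z = 1.02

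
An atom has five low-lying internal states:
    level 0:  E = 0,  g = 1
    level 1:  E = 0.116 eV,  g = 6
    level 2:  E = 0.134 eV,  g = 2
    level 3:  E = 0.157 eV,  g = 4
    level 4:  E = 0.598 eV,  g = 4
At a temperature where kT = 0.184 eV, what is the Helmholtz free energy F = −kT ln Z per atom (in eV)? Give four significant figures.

-0.3585 eV

Eᵢ/kT = 0, 0.630435, 0.728261, 0.853261, 3.25000.
Z = Σ gᵢe^(−Eᵢ/kT) = 1·e^(−0) + 6·e^(−0.630435) + 2·e^(−0.728261) + 4·e^(−0.853261) + 4·e^(−3.25000) = 1.00000 + 3.19416 + 0.965496 + 1.70409 + 0.155097 = 7.01884.
F = −kT ln Z = −0.184 × ln(7.01884) = −0.184 × 1.94860 = -0.3585 eV.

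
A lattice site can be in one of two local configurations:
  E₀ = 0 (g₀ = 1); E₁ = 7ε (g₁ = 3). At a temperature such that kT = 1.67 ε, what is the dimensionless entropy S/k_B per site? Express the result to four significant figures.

Eᵢ/kT = 0, 4.19162.
Z = Σ gᵢe^(−Eᵢ/kT) = 1·e^(−0) + 3·e^(−4.19162) = 1.00000 + 0.0453653 = 1.04537.
⟨E⟩ = Σ EᵢPᵢ = 0.303775 ε.
S/k_B = ln Z + ⟨E⟩/kT = ln(1.04537) + 0.303775/1.67 = 0.0443709 + 0.181901 = 0.2263.

0.2263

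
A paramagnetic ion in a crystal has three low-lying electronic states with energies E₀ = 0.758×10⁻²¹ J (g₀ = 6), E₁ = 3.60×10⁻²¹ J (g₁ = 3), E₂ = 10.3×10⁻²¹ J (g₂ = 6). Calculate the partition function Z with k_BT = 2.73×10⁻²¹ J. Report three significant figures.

Z = 5.49

Eᵢ/kT = 0.27766, 1.3187, 3.7729.
Z = Σ gᵢe^(−Eᵢ/kT) = 6·e^(−0.27766) + 3·e^(−1.3187) + 6·e^(−3.7729) = 4.5453 + 0.80245 + 0.13791 = 5.4857.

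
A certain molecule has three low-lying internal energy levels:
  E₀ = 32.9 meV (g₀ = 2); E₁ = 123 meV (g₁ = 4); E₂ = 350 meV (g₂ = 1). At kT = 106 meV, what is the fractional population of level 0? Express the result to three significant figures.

Eᵢ/kT = 0.31038, 1.1604, 3.3019.
Z = Σ gᵢe^(−Eᵢ/kT) = 2·e^(−0.31038) + 4·e^(−1.1604) + 1·e^(−3.3019) = 1.4663 + 1.2534 + 0.036813 = 2.7565.
P₀ = g₀ e^(−E₀/kT) / Z = 1.4663/2.7565 = 0.532.

0.532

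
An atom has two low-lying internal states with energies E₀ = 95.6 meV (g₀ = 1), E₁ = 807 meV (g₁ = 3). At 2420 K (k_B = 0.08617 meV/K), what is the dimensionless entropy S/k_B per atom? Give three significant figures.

k_BT = 0.08617 × 2420 K = 208.53 meV.
Eᵢ/kT = 0.45845, 3.8699.
Z = Σ gᵢe^(−Eᵢ/kT) = 1·e^(−0.45845) + 3·e^(−3.8699) = 0.63226 + 0.062581 = 0.69484.
⟨E⟩ = Σ EᵢPᵢ = 159.67 meV.
S/k_B = ln Z + ⟨E⟩/kT = ln(0.69484) + 159.67/208.53 = -0.36407 + 0.76569 = 0.402.

0.402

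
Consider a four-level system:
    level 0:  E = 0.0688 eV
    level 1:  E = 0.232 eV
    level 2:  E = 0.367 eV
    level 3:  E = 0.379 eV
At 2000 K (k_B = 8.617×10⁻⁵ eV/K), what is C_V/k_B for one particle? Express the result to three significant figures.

k_BT = 8.617×10⁻⁵ × 2000 K = 0.17234 eV.
Eᵢ/kT = 0.39921, 1.3462, 2.1295, 2.1991.
Z = Σ e^(−Eᵢ/kT) = e^(−0.39921) + e^(−1.3462) + e^(−2.1295) + e^(−2.1991) = 0.67085 + 0.26023 + 0.11890 + 0.11090 = 1.1609.
⟨E⟩ = 0.16556 eV, ⟨E²⟩ = 0.042317 eV².
C_V/k_B = (⟨E²⟩ − ⟨E⟩²)/(kT)² = (0.042317 − 0.027410)/0.029701 = 0.502.

0.502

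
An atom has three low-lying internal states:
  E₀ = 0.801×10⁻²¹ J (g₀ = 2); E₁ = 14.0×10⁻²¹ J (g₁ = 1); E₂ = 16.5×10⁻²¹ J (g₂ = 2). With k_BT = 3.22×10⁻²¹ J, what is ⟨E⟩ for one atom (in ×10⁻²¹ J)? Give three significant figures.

1.03 ×10⁻²¹ J

Eᵢ/kT = 0.24876, 4.3478, 5.1242.
Z = Σ gᵢe^(−Eᵢ/kT) = 2·e^(−0.24876) + 1·e^(−4.3478) + 2·e^(−5.1242) = 1.5595 + 0.012935 + 0.011902 = 1.5843.
⟨E⟩ = Σ Eᵢ gᵢe^(−Eᵢ/kT) / Z = (0.801·1.5595 + 14.0·0.012935 + 16.5·0.011902) / 1.5843 = 1.03 ×10⁻²¹ J.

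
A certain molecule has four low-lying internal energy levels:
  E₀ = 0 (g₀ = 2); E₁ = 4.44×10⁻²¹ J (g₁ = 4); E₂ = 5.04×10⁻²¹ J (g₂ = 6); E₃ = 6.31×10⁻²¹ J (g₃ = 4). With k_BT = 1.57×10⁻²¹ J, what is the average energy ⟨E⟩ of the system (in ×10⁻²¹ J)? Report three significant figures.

Eᵢ/kT = 0, 2.8280, 3.2102, 4.0191.
Z = Σ gᵢe^(−Eᵢ/kT) = 2·e^(−0) + 4·e^(−2.8280) + 6·e^(−3.2102) + 4·e^(−4.0191) = 2.0000 + 0.23652 + 0.24209 + 0.071877 = 2.5505.
⟨E⟩ = Σ Eᵢ gᵢe^(−Eᵢ/kT) / Z = (0·2.0000 + 4.44·0.23652 + 5.04·0.24209 + 6.31·0.071877) / 2.5505 = 1.07 ×10⁻²¹ J.

1.07 ×10⁻²¹ J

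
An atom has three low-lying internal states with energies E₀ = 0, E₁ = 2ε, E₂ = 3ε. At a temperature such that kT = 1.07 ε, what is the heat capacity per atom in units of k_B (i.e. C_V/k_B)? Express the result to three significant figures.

0.693

Eᵢ/kT = 0, 1.8692, 2.8037.
Z = Σ e^(−Eᵢ/kT) = e^(−0) + e^(−1.8692) + e^(−2.8037) = 1.0000 + 0.15425 + 0.060585 = 1.2148.
⟨E⟩ = 0.40357 ε, ⟨E²⟩ = 0.95675 ε².
C_V/k_B = (⟨E²⟩ − ⟨E⟩²)/(kT)² = (0.95675 − 0.16287)/1.1449 = 0.693.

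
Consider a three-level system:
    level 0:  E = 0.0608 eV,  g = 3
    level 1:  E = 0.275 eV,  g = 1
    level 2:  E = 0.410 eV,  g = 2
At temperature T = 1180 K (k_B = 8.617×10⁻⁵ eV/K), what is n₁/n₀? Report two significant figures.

0.041

k_BT = 8.617×10⁻⁵ × 1180 K = 0.1017 eV.
n₁/n₀ = (g₁/g₀) exp[−(E₁−E₀)/kT] = (1/3) × exp(−(0.2142 eV)/(0.1017 eV)) = (1/3) × exp(-2.106) = 0.041.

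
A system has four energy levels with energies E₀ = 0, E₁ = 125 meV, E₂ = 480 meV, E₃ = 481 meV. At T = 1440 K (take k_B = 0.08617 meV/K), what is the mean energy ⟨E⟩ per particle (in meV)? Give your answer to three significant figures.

46.7 meV

k_BT = 0.08617 × 1440 K = 124.08 meV.
Eᵢ/kT = 0, 1.0074, 3.8685, 3.8765.
Z = Σ e^(−Eᵢ/kT) = e^(−0) + e^(−1.0074) + e^(−3.8685) + e^(−3.8765) = 1.0000 + 0.36517 + 0.020890 + 0.020723 = 1.4068.
⟨E⟩ = Σ Eᵢ e^(−Eᵢ/kT) / Z = (0·1.0000 + 125·0.36517 + 480·0.020890 + 481·0.020723) / 1.4068 = 46.7 meV.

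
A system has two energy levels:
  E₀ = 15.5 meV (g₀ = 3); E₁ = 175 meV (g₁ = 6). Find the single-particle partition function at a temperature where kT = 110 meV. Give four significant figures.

Z = 3.828

Eᵢ/kT = 0.140909, 1.59091.
Z = Σ gᵢe^(−Eᵢ/kT) = 3·e^(−0.140909) + 6·e^(−1.59091) = 2.60571 + 1.22244 = 3.82815.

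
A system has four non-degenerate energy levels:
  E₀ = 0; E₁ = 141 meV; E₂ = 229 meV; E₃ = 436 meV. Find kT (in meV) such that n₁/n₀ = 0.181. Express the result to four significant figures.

82.49 meV

n₁/n₀ = exp[−(E₁−E₀)/kT] = 0.181.
⇒ (E₁−E₀)/kT = ln(1/0.181) = ln(5.52486) = 1.70926.
kT = 141 meV / 1.70926 = 82.49 meV.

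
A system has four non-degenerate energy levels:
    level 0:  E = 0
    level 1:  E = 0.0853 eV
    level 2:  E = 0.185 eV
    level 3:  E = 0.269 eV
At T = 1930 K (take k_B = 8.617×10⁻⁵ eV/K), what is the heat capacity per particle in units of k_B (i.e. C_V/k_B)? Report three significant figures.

k_BT = 8.617×10⁻⁵ × 1930 K = 0.16631 eV.
Eᵢ/kT = 0, 0.51290, 1.1124, 1.6175.
Z = Σ e^(−Eᵢ/kT) = e^(−0) + e^(−0.51290) + e^(−1.1124) + e^(−1.6175) = 1.0000 + 0.59876 + 0.32877 + 0.19839 = 2.1259.
⟨E⟩ = 0.077738 eV, ⟨E²⟩ = 0.014095 eV².
C_V/k_B = (⟨E²⟩ − ⟨E⟩²)/(kT)² = (0.014095 − 0.0060432)/0.027659 = 0.291.

0.291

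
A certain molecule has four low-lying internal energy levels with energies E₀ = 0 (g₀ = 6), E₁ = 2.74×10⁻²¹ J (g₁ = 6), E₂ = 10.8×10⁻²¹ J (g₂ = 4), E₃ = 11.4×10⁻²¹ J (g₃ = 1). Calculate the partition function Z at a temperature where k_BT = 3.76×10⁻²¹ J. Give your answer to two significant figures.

Eᵢ/kT = 0, 0.7287, 2.872, 3.032.
Z = Σ gᵢe^(−Eᵢ/kT) = 6·e^(−0) + 6·e^(−0.7287) + 4·e^(−2.872) + 1·e^(−3.032) = 6.000 + 2.895 + 0.2263 + 0.04822 = 9.170.

Z = 9.2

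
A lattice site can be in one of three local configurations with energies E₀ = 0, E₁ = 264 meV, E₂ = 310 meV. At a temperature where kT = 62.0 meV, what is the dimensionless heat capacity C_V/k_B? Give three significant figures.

Eᵢ/kT = 0, 4.2581, 5.0000.
Z = Σ e^(−Eᵢ/kT) = e^(−0) + e^(−4.2581) + e^(−5.0000) = 1.0000 + 0.014149 + 0.0067379 = 1.0209.
⟨E⟩ = 5.7049 meV, ⟨E²⟩ = 1600.2 meV².
C_V/k_B = (⟨E²⟩ − ⟨E⟩²)/(kT)² = (1600.2 − 32.546)/3844.0 = 0.408.

0.408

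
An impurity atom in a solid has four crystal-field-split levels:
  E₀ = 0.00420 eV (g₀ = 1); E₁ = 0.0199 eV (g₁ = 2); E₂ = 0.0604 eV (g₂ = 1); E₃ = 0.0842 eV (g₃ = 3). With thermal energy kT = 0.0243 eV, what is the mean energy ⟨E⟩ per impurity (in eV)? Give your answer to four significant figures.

0.01790 eV

Eᵢ/kT = 0.172840, 0.818930, 2.48560, 3.46502.
Z = Σ gᵢe^(−Eᵢ/kT) = 1·e^(−0.172840) + 2·e^(−0.818930) + 1·e^(−2.48560) + 3·e^(−3.46502) = 0.841272 + 0.881806 + 0.0832756 + 0.0938171 = 1.90017.
⟨E⟩ = Σ Eᵢ gᵢe^(−Eᵢ/kT) / Z = (0.00420·0.841272 + 0.0199·0.881806 + 0.0604·0.0832756 + 0.0842·0.0938171) / 1.90017 = 0.01790 eV.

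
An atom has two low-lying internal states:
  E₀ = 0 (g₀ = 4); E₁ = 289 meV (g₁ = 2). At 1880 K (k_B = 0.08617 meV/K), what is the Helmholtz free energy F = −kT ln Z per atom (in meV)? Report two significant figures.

-240 meV

k_BT = 0.08617 × 1880 K = 162.0 meV.
Eᵢ/kT = 0, 1.784.
Z = Σ gᵢe^(−Eᵢ/kT) = 4·e^(−0) + 2·e^(−1.784) = 4.000 + 0.3359 = 4.336.
F = −kT ln Z = −162.0 × ln(4.336) = −162.0 × 1.467 = -240 meV.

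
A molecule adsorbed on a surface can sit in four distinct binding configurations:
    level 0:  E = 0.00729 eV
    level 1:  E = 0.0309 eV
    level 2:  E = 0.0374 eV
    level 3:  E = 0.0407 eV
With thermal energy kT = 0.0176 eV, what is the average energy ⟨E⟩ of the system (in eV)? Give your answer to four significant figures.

0.01773 eV

Eᵢ/kT = 0.414205, 1.75568, 2.12500, 2.31250.
Z = Σ e^(−Eᵢ/kT) = e^(−0.414205) + e^(−1.75568) + e^(−2.12500) + e^(−2.31250) = 0.660865 + 0.172790 + 0.119433 + 0.0990134 = 1.05210.
⟨E⟩ = Σ Eᵢ e^(−Eᵢ/kT) / Z = (0.00729·0.660865 + 0.0309·0.172790 + 0.0374·0.119433 + 0.0407·0.0990134) / 1.05210 = 0.01773 eV.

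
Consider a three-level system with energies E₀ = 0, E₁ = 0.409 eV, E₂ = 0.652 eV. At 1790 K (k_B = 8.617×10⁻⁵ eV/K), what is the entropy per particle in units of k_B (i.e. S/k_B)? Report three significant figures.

0.311

k_BT = 8.617×10⁻⁵ × 1790 K = 0.15424 eV.
Eᵢ/kT = 0, 2.6517, 4.2272.
Z = Σ e^(−Eᵢ/kT) = e^(−0) + e^(−2.6517) + e^(−4.2272) = 1.0000 + 0.070531 + 0.014593 = 1.0851.
⟨E⟩ = Σ EᵢPᵢ = 0.035353 eV.
S/k_B = ln Z + ⟨E⟩/kT = ln(1.0851) + 0.035353/0.15424 = 0.081672 + 0.22921 = 0.311.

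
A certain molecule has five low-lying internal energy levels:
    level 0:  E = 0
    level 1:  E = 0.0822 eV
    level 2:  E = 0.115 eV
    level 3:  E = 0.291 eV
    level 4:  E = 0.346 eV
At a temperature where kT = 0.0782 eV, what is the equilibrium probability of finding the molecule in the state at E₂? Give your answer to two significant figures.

0.14

Eᵢ/kT = 0, 1.051, 1.471, 3.721, 4.425.
Z = Σ e^(−Eᵢ/kT) = e^(−0) + e^(−1.051) + e^(−1.471) + e^(−3.721) + e^(−4.425) = 1.000 + 0.3496 + 0.2297 + 0.02421 + 0.01197 = 1.615.
P₂ = e^(−E₂/kT) / Z = 0.2297/1.615 = 0.14.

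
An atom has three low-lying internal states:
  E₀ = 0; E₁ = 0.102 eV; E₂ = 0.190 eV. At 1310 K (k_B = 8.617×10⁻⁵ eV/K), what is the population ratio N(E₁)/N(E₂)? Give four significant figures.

2.181

k_BT = 8.617×10⁻⁵ × 1310 K = 0.112883 eV.
n₁/n₂ = exp[−(E₁−E₂)/kT] = exp(−(-0.088 eV)/(0.112883 eV)) = exp(0.779568) = 2.181.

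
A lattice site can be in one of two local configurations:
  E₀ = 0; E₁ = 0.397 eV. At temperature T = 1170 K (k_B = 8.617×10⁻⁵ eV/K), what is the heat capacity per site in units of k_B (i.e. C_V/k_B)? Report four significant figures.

0.2908

k_BT = 8.617×10⁻⁵ × 1170 K = 0.100819 eV.
Eᵢ/kT = 0, 3.93775.
Z = Σ e^(−Eᵢ/kT) = e^(−0) + e^(−3.93775) = 1.00000 + 0.0194920 = 1.01949.
⟨E⟩ = 0.00759039 eV, ⟨E²⟩ = 0.00301338 eV².
C_V/k_B = (⟨E²⟩ − ⟨E⟩²)/(kT)² = (0.00301338 − 0.0000576140)/0.0101645 = 0.2908.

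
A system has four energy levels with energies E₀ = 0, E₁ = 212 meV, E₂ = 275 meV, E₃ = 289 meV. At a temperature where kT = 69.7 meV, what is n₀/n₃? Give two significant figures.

n₀/n₃ = exp[−(E₀−E₃)/kT] = exp(−(-289 meV)/(69.7 meV)) = exp(4.146) = 63.

63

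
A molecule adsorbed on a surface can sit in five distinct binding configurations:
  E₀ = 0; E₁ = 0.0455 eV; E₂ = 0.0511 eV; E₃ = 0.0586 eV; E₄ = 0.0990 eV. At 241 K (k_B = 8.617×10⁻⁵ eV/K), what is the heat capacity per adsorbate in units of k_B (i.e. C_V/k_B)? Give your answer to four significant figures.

1.085

k_BT = 8.617×10⁻⁵ × 241 K = 0.0207670 eV.
Eᵢ/kT = 0, 2.19098, 2.46063, 2.82178, 4.76718.
Z = Σ e^(−Eᵢ/kT) = e^(−0) + e^(−2.19098) + e^(−2.46063) + e^(−2.82178) + e^(−4.76718) = 1.00000 + 0.111807 + 0.0853811 + 0.0594999 + 0.00850433 = 1.26519.
⟨E⟩ = 0.0108907 eV, ⟨E²⟩ = 0.000586542 eV².
C_V/k_B = (⟨E²⟩ − ⟨E⟩²)/(kT)² = (0.000586542 − 0.000118607)/0.000431268 = 1.085.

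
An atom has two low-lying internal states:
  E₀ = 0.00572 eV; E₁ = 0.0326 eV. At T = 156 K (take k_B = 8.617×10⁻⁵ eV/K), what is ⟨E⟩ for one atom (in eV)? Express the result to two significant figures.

k_BT = 8.617×10⁻⁵ × 156 K = 0.01344 eV.
Eᵢ/kT = 0.4256, 2.426.
Z = Σ e^(−Eᵢ/kT) = e^(−0.4256) + e^(−2.426) = 0.6534 + 0.08839 = 0.7418.
⟨E⟩ = Σ Eᵢ e^(−Eᵢ/kT) / Z = (0.00572·0.6534 + 0.0326·0.08839) / 0.7418 = 0.0089 eV.

0.0089 eV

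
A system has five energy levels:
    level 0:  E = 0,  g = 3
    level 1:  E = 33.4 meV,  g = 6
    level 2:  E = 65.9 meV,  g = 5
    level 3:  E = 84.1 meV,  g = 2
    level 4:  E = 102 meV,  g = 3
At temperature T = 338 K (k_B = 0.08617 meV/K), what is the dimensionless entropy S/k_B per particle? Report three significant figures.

2.44

k_BT = 0.08617 × 338 K = 29.125 meV.
Eᵢ/kT = 0, 1.1468, 2.2627, 2.8876, 3.5021.
Z = Σ gᵢe^(−Eᵢ/kT) = 3·e^(−0) + 6·e^(−1.1468) + 5·e^(−2.2627) + 2·e^(−2.8876) + 3·e^(−3.5021) = 3.0000 + 1.9059 + 0.52035 + 0.11142 + 0.090402 = 5.6281.
⟨E⟩ = Σ EᵢPᵢ = 20.707 meV.
S/k_B = ln Z + ⟨E⟩/kT = ln(5.6281) + 20.707/29.125 = 1.7278 + 0.71097 = 2.44.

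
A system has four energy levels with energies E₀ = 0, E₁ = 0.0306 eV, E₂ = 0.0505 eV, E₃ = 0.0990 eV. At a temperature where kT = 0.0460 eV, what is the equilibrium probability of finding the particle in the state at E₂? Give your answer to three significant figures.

0.170

Eᵢ/kT = 0, 0.66522, 1.0978, 2.1522.
Z = Σ e^(−Eᵢ/kT) = e^(−0) + e^(−0.66522) + e^(−1.0978) + e^(−2.1522) = 1.0000 + 0.51416 + 0.33360 + 0.11623 = 1.9640.
P₂ = e^(−E₂/kT) / Z = 0.33360/1.9640 = 0.170.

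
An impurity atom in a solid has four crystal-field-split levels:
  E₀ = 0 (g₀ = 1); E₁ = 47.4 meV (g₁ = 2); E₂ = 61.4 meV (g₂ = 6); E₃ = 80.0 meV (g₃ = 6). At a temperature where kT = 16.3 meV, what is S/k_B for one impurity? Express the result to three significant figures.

1.07

Eᵢ/kT = 0, 2.9080, 3.7669, 4.9080.
Z = Σ gᵢe^(−Eᵢ/kT) = 1·e^(−0) + 2·e^(−2.9080) + 6·e^(−3.7669) + 6·e^(−4.9080) = 1.0000 + 0.10917 + 0.13874 + 0.044323 = 1.2922.
⟨E⟩ = Σ EᵢPᵢ = 13.341 meV.
S/k_B = ln Z + ⟨E⟩/kT = ln(1.2922) + 13.341/16.3 = 0.25635 + 0.81847 = 1.07.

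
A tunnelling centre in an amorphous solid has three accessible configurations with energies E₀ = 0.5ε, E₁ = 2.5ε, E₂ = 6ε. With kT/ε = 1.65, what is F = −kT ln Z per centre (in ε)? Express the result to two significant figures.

Eᵢ/kT = 0.3030, 1.515, 3.636.
Z = Σ e^(−Eᵢ/kT) = e^(−0.3030) + e^(−1.515) + e^(−3.636) = 0.7386 + 0.2198 + 0.02636 = 0.9848.
F = −kT ln Z = −1.65 × ln(0.9848) = −1.65 × -0.01532 = 0.025 ε.

0.025 ε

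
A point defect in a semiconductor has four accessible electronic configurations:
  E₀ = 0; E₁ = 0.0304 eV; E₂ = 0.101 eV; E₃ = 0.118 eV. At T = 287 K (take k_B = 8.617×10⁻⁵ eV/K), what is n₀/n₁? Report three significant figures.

k_BT = 8.617×10⁻⁵ × 287 K = 0.024731 eV.
n₀/n₁ = exp[−(E₀−E₁)/kT] = exp(−(-0.0304 eV)/(0.024731 eV)) = exp(1.2292) = 3.42.

3.42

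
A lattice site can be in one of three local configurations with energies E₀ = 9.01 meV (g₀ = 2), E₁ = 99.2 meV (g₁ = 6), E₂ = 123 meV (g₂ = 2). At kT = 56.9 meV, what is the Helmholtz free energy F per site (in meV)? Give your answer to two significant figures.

-62 meV

Eᵢ/kT = 0.1583, 1.743, 2.162.
Z = Σ gᵢe^(−Eᵢ/kT) = 2·e^(−0.1583) + 6·e^(−1.743) + 2·e^(−2.162) = 1.707 + 1.050 + 0.2302 = 2.987.
F = −kT ln Z = −56.9 × ln(2.987) = −56.9 × 1.094 = -62 meV.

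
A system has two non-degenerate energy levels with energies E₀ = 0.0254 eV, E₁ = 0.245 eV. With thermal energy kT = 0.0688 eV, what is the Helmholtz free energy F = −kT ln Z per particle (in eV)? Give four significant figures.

0.02263 eV

Eᵢ/kT = 0.369186, 3.56105.
Z = Σ e^(−Eᵢ/kT) = e^(−0.369186) + e^(−3.56105) = 0.691297 + 0.0284090 = 0.719706.
F = −kT ln Z = −0.0688 × ln(0.719706) = −0.0688 × -0.328912 = 0.02263 eV.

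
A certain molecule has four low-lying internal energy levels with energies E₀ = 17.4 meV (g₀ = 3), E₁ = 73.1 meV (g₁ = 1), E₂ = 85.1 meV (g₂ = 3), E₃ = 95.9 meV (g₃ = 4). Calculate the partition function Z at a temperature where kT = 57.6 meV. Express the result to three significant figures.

Z = 3.94

Eᵢ/kT = 0.30208, 1.2691, 1.4774, 1.6649.
Z = Σ gᵢe^(−Eᵢ/kT) = 3·e^(−0.30208) + 1·e^(−1.2691) + 3·e^(−1.4774) + 4·e^(−1.6649) = 2.2178 + 0.28108 + 0.68469 + 0.75684 = 3.9404.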